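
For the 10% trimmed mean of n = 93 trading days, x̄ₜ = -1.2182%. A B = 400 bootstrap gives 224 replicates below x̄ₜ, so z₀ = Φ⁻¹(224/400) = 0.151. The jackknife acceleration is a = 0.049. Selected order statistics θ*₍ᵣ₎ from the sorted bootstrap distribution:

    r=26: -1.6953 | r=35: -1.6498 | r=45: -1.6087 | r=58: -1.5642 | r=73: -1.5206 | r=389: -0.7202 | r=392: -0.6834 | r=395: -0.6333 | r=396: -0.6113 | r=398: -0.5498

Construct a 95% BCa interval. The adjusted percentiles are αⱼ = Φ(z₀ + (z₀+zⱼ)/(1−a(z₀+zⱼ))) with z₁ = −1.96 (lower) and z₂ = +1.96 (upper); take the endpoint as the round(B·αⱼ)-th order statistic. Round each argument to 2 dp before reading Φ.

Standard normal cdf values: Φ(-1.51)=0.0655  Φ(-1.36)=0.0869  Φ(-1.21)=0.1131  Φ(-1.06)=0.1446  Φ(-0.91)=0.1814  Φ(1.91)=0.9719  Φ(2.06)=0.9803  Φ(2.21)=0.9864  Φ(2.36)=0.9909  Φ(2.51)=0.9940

(-1.6953, -0.5498)

Lower: z₀ + z₁ = 0.151 + (-1.960) = -1.809; 1 − a(z₀+z₁) = 1 − (0.049)(-1.809) = 1.0886; argument = 0.151 + (-1.809)/1.0886 = -1.5107 → -1.51.
α₁ = Φ(-1.51) = 0.0655; rank = round(400 × 0.0655) = 26; θ*₍26₎ = -1.6953.
Upper: z₀ + z₂ = 2.111; 1 − a(z₀+z₂) = 0.8966; argument = 2.5056 → 2.51; α₂ = 0.9940; rank = 398; θ*₍398₎ = -0.5498.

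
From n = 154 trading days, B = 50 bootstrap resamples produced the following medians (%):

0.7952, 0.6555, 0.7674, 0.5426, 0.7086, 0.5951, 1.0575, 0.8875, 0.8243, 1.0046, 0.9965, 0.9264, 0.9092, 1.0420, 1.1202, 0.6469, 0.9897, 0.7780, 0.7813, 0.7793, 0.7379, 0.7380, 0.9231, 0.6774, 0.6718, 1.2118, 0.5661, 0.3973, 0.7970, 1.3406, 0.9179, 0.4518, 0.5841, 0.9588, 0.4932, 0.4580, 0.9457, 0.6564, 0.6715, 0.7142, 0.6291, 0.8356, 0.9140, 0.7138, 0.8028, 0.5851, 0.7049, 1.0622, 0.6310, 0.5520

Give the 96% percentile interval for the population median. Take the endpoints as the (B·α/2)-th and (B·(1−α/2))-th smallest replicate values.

(0.3973, 1.2118)

Sorted replicates: 0.3973, 0.4518, 0.4580, 0.4932, 0.5426, 0.5520, 0.5661, 0.5841, 0.5851, 0.5951, 0.6291, 0.6310, 0.6469, 0.6555, 0.6564, 0.6715, 0.6718, 0.6774, 0.7049, 0.7086, 0.7138, 0.7142, 0.7379, 0.7380, 0.7674, 0.7780, 0.7793, 0.7813, 0.7952, 0.7970, 0.8028, 0.8243, 0.8356, 0.8875, 0.9092, 0.9140, 0.9179, 0.9231, 0.9264, 0.9457, 0.9588, 0.9897, 0.9965, 1.0046, 1.0420, 1.0575, 1.0622, 1.1202, 1.2118, 1.3406
α = 0.04; lower rank = 50 × 0.020 = 1; upper rank = 50 × 0.980 = 49.
The 1st smallest replicate is 0.3973; the 49th is 1.2118.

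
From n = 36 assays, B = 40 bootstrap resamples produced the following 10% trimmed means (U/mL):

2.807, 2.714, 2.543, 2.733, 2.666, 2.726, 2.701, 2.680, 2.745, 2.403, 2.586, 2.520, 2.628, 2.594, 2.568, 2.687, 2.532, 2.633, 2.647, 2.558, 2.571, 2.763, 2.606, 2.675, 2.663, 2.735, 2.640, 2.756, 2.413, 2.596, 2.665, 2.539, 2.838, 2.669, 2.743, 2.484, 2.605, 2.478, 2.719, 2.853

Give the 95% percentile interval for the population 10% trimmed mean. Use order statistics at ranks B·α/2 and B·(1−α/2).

Sorted replicates: 2.403, 2.413, 2.478, 2.484, 2.520, 2.532, 2.539, 2.543, 2.558, 2.568, 2.571, 2.586, 2.594, 2.596, 2.605, 2.606, 2.628, 2.633, 2.640, 2.647, 2.663, 2.665, 2.666, 2.669, 2.675, 2.680, 2.687, 2.701, 2.714, 2.719, 2.726, 2.733, 2.735, 2.743, 2.745, 2.756, 2.763, 2.807, 2.838, 2.853
α = 0.05; lower rank = 40 × 0.025 = 1; upper rank = 40 × 0.975 = 39.
The 1st smallest replicate is 2.403; the 39th is 2.838.

(2.403, 2.838)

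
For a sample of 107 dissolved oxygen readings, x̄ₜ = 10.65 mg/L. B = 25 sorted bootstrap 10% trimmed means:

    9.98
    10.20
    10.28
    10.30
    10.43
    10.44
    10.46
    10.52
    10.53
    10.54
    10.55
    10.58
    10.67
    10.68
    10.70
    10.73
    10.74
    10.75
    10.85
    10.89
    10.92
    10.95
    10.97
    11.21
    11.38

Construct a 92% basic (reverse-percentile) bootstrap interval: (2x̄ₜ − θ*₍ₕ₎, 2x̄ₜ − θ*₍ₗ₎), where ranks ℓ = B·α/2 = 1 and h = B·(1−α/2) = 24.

Percentile endpoints at ranks 1 and 24: θ*₍1₎ = 9.98, θ*₍24₎ = 11.21.
Basic interval reflects these around x̄ₜ:
  lower = 2 × 10.65 − 11.21 = 10.09
  upper = 2 × 10.65 − 9.98 = 11.32

(10.09, 11.32)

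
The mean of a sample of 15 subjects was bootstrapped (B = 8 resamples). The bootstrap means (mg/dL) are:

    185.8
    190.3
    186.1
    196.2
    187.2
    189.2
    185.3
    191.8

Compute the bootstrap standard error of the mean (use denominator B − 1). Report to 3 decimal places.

Bootstrap SE is the standard deviation of the 8 replicate means.
Mean of replicates: (185.8 + 190.3 + 186.1 + 196.2 + 187.2 + 189.2 + 185.3 + 191.8) / 8 = 1511.9000 / 8 = 188.9875
Sum of squared deviations: (−3.1875)² + (+1.3125)² + (−2.8875)² + (+7.2125)² + (−1.7875)² + (+0.2125)² + (−3.6875)² + (+2.8125)² = 96.9887
Variance = 96.9887 / 7 = 13.8555
SE* = √13.8555

SE* = 3.722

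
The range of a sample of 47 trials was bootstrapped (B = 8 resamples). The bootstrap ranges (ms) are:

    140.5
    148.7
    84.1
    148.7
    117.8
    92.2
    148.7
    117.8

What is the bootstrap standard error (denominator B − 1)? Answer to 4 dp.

Bootstrap SE is the standard deviation of the 8 replicate ranges.
Mean of replicates: (140.5 + 148.7 + 84.1 + 148.7 + 117.8 + 92.2 + 148.7 + 117.8) / 8 = 998.50000 / 8 = 124.81250
Sum of squared deviations: (+15.68750)² + (+23.88750)² + (−40.71250)² + (+23.88750)² + (−7.01250)² + (−32.61250)² + (+23.88750)² + (−7.01250)² = 4777.36875
Variance = 4777.36875 / 7 = 682.48125
SE* = √682.48125

SE* = 26.1243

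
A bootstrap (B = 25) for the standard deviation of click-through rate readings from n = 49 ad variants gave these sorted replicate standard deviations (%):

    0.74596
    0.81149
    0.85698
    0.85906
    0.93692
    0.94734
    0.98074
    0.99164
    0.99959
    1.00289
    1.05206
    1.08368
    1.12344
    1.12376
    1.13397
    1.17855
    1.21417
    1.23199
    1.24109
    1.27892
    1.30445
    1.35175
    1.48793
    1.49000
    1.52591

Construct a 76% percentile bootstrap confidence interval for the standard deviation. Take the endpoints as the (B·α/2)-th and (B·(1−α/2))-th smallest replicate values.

α = 0.24; lower rank = 25 × 0.120 = 3; upper rank = 25 × 0.880 = 22.
The 3rd smallest replicate is 0.85698; the 22nd is 1.35175.

(0.85698, 1.35175)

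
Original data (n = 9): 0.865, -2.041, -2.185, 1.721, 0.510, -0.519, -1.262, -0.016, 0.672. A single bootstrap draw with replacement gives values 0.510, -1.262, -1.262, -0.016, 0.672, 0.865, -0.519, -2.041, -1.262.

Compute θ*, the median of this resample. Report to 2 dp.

Sorted: -2.041, -1.262, -1.262, -1.262, -0.519, -0.016, 0.510, 0.672, 0.865
Median = middle value = -0.52

θ* = -0.52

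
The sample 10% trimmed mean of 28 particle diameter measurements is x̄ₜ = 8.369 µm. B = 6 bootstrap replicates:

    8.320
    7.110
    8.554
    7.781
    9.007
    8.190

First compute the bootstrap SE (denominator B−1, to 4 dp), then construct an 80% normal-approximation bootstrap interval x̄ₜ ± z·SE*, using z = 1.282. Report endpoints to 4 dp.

(7.5293, 9.2087)

Mean of replicates = 8.1603; sum of squared deviations = 2.1453; SE* = √(2.1453/5) = 0.6550
Margin = 1.282 × 0.6550 = 0.83971
Interval: 8.369 ± 0.83971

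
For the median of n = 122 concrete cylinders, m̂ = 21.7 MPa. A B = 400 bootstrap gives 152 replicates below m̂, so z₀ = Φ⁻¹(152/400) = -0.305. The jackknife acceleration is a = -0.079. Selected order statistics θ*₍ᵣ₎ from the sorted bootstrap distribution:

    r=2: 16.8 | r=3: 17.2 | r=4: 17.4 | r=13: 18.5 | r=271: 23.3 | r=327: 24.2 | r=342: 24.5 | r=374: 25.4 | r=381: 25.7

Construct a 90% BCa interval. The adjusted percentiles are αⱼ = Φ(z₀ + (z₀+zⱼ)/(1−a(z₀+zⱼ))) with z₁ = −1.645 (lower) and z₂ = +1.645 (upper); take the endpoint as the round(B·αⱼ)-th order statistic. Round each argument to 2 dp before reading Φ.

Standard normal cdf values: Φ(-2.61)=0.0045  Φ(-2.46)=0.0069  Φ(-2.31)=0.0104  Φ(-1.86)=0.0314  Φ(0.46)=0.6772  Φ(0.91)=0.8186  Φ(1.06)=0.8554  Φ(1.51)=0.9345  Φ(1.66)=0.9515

(16.8, 24.2)

Lower: z₀ + z₁ = -0.305 + (-1.645) = -1.950; 1 − a(z₀+z₁) = 1 − (-0.079)(-1.950) = 0.8459; argument = -0.305 + (-1.950)/0.8459 = -2.6101 → -2.61.
α₁ = Φ(-2.61) = 0.0045; rank = round(400 × 0.0045) = 2; θ*₍2₎ = 16.8.
Upper: z₀ + z₂ = 1.340; 1 − a(z₀+z₂) = 1.1059; argument = 0.9067 → 0.91; α₂ = 0.8186; rank = 327; θ*₍327₎ = 24.2.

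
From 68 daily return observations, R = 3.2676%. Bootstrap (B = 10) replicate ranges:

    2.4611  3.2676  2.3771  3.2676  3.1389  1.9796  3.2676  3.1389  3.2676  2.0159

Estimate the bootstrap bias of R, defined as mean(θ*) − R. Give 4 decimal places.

mean(θ*) = (2.4611 + 3.2676 + 2.3771 + 3.2676 + 3.1389 + 1.9796 + 3.2676 + 3.1389 + 3.2676 + 2.0159) / 10 = 2.81819
bias = 2.81819 − 3.2676

bias = −0.4494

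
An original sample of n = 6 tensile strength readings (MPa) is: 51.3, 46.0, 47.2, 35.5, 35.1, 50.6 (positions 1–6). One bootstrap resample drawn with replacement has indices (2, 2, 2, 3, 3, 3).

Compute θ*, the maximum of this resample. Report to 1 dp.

θ* = 47.2

Resample values: 46.0, 46.0, 46.0, 47.2, 47.2, 47.2.
Maximum = 47.2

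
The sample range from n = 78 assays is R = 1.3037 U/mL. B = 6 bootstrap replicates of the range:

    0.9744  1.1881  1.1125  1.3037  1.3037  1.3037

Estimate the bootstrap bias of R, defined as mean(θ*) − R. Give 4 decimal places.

bias = −0.1060

mean(θ*) = (0.9744 + 1.1881 + 1.1125 + 1.3037 + 1.3037 + 1.3037) / 6 = 1.19768
bias = 1.19768 − 1.3037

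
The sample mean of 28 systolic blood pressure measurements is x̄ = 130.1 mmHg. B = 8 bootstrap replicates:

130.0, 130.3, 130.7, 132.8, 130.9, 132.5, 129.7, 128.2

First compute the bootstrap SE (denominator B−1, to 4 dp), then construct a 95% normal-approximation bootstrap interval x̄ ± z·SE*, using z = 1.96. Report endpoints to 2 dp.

(127.18, 133.02)

Mean of replicates = 130.6375; sum of squared deviations = 15.5588; SE* = √(15.5588/7) = 1.4909
Margin = 1.96 × 1.4909 = 2.922
Interval: 130.1 ± 2.922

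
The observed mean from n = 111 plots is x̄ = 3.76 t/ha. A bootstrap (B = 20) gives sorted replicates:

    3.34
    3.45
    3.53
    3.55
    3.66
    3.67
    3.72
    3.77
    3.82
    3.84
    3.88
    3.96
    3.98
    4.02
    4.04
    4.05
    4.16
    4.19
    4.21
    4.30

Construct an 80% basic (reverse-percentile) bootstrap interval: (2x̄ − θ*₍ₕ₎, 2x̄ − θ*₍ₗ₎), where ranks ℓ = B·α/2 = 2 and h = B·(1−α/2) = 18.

Percentile endpoints at ranks 2 and 18: θ*₍2₎ = 3.45, θ*₍18₎ = 4.19.
Basic interval reflects these around x̄:
  lower = 2 × 3.76 − 4.19 = 3.33
  upper = 2 × 3.76 − 3.45 = 4.07

(3.33, 4.07)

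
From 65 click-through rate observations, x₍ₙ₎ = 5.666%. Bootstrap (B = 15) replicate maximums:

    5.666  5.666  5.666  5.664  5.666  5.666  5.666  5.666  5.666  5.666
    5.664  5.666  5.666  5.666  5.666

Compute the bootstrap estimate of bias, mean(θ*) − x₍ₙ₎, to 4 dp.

mean(θ*) = (5.666 + 5.666 + 5.666 + 5.664 + 5.666 + 5.666 + 5.666 + 5.666 + 5.666 + 5.666 + 5.664 + 5.666 + 5.666 + 5.666 + 5.666) / 15 = 5.66573
bias = 5.66573 − 5.666

bias = −0.0003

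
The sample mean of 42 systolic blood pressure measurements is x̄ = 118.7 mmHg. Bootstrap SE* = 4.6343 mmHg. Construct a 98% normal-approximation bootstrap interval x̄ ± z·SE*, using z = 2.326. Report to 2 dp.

Margin = 2.326 × 4.6343 = 10.779
Interval: 118.7 ± 10.779

(107.92, 129.48)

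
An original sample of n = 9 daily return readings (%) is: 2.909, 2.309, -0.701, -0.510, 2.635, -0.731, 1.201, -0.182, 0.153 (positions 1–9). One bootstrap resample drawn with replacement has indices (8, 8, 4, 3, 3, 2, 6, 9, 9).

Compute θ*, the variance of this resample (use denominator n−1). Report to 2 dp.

Resample values: -0.182, -0.182, -0.510, -0.701, -0.701, 2.309, -0.731, 0.153, 0.153.
Mean = -0.0436; sum of squared deviations = 7.2047
s² = 7.2047 / 8 = 0.9006

θ* = 0.90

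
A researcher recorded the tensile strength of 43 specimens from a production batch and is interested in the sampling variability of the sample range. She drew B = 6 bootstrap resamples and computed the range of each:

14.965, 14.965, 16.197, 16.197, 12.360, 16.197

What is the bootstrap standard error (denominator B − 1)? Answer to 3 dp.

SE* = 1.493

Bootstrap SE is the standard deviation of the 6 replicate ranges.
Mean of replicates: (14.965 + 14.965 + 16.197 + 16.197 + 12.360 + 16.197) / 6 = 90.8810 / 6 = 15.1468
Sum of squared deviations: (−0.1818)² + (−0.1818)² + (+1.0502)² + (+1.0502)² + (−2.7868)² + (+1.0502)² = 11.1411
Variance = 11.1411 / 5 = 2.2282
SE* = √2.2282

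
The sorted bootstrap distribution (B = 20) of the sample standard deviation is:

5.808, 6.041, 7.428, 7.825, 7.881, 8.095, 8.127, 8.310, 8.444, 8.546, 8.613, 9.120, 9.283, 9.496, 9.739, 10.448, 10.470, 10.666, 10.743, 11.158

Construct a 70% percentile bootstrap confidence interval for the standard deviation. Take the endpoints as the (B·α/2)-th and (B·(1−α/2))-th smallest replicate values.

α = 0.30; lower rank = 20 × 0.150 = 3; upper rank = 20 × 0.850 = 17.
The 3rd smallest replicate is 7.428; the 17th is 10.470.

(7.428, 10.470)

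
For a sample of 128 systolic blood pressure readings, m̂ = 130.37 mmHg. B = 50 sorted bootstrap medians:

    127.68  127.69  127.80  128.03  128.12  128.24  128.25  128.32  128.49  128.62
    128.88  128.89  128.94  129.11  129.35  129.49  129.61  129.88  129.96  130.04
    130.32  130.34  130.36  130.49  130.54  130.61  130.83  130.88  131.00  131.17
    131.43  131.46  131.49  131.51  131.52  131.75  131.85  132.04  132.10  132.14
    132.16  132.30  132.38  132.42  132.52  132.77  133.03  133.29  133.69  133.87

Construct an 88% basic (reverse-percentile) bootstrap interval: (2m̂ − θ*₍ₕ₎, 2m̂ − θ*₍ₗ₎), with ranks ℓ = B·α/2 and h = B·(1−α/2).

Percentile endpoints at ranks 3 and 47: θ*₍3₎ = 127.80, θ*₍47₎ = 133.03.
Basic interval reflects these around m̂:
  lower = 2 × 130.37 − 133.03 = 127.71
  upper = 2 × 130.37 − 127.80 = 132.94

(127.71, 132.94)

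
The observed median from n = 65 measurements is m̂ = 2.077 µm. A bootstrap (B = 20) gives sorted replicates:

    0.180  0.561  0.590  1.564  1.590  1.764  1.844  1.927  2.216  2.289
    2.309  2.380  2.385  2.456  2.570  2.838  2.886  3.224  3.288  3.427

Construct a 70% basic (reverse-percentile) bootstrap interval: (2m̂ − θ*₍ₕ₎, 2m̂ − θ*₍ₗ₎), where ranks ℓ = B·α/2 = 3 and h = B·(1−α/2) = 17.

(1.268, 3.564)

Percentile endpoints at ranks 3 and 17: θ*₍3₎ = 0.590, θ*₍17₎ = 2.886.
Basic interval reflects these around m̂:
  lower = 2 × 2.077 − 2.886 = 1.268
  upper = 2 × 2.077 − 0.590 = 3.564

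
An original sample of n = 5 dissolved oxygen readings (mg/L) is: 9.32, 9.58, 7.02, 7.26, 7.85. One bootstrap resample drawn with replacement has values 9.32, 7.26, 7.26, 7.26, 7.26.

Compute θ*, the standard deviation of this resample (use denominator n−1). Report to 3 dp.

Mean = 7.6720; sum of squared deviations = 3.3949
s² = 3.3949 / 4 = 0.8487
s = √0.8487 = 0.921

θ* = 0.921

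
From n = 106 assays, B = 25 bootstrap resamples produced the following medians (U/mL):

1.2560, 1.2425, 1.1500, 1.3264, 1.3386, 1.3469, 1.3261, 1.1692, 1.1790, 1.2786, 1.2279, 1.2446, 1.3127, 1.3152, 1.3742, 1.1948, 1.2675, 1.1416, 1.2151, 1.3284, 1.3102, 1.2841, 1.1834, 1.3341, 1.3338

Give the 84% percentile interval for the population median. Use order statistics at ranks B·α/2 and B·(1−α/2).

(1.1500, 1.3386)

Sorted replicates: 1.1416, 1.1500, 1.1692, 1.1790, 1.1834, 1.1948, 1.2151, 1.2279, 1.2425, 1.2446, 1.2560, 1.2675, 1.2786, 1.2841, 1.3102, 1.3127, 1.3152, 1.3261, 1.3264, 1.3284, 1.3338, 1.3341, 1.3386, 1.3469, 1.3742
α = 0.16; lower rank = 25 × 0.080 = 2; upper rank = 25 × 0.920 = 23.
The 2nd smallest replicate is 1.1500; the 23rd is 1.3386.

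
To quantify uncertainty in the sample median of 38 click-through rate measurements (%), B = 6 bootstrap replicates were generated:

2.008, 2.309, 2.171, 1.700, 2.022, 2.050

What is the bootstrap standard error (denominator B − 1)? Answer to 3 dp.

SE* = 0.203

Bootstrap SE is the standard deviation of the 6 replicate medians.
Mean of replicates: (2.008 + 2.309 + 2.171 + 1.700 + 2.022 + 2.050) / 6 = 12.2600 / 6 = 2.0433
Sum of squared deviations: (−0.0353)² + (+0.2657)² + (+0.1277)² + (−0.3433)² + (−0.0213)² + (+0.0067)² = 0.2065
Variance = 0.2065 / 5 = 0.0413
SE* = √0.0413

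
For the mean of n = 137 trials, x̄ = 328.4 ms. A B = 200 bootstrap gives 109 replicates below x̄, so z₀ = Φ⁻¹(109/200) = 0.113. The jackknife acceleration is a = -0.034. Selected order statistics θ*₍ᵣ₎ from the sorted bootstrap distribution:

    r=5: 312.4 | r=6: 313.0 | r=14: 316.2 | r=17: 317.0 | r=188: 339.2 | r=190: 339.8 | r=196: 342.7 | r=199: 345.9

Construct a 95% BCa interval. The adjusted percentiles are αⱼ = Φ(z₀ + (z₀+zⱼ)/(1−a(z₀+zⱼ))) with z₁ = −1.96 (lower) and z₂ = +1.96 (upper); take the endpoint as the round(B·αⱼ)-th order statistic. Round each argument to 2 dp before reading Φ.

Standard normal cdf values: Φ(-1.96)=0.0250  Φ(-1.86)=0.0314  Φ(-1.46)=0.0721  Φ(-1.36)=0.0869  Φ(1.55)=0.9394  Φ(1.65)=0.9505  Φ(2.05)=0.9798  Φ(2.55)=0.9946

(313.0, 342.7)

Lower: z₀ + z₁ = 0.113 + (-1.960) = -1.847; 1 − a(z₀+z₁) = 1 − (-0.034)(-1.847) = 0.9372; argument = 0.113 + (-1.847)/0.9372 = -1.8578 → -1.86.
α₁ = Φ(-1.86) = 0.0314; rank = round(200 × 0.0314) = 6; θ*₍6₎ = 313.0.
Upper: z₀ + z₂ = 2.073; 1 − a(z₀+z₂) = 1.0705; argument = 2.0495 → 2.05; α₂ = 0.9798; rank = 196; θ*₍196₎ = 342.7.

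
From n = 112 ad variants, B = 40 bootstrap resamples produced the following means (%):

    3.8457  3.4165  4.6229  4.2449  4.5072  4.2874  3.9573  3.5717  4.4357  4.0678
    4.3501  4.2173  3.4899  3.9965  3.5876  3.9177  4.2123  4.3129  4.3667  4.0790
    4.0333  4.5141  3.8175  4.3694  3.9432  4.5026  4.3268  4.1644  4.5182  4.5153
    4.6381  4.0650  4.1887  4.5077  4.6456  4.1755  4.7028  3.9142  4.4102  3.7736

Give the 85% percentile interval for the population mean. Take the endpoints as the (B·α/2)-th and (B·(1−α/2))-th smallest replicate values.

Sorted replicates: 3.4165, 3.4899, 3.5717, 3.5876, 3.7736, 3.8175, 3.8457, 3.9142, 3.9177, 3.9432, 3.9573, 3.9965, 4.0333, 4.0650, 4.0678, 4.0790, 4.1644, 4.1755, 4.1887, 4.2123, 4.2173, 4.2449, 4.2874, 4.3129, 4.3268, 4.3501, 4.3667, 4.3694, 4.4102, 4.4357, 4.5026, 4.5072, 4.5077, 4.5141, 4.5153, 4.5182, 4.6229, 4.6381, 4.6456, 4.7028
α = 0.15; lower rank = 40 × 0.075 = 3; upper rank = 40 × 0.925 = 37.
The 3rd smallest replicate is 3.5717; the 37th is 4.6229.

(3.5717, 4.6229)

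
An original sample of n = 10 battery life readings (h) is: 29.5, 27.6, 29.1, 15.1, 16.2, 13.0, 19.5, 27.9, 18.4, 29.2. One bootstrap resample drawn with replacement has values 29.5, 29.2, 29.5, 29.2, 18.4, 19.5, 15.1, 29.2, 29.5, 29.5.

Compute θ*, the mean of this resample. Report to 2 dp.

Mean = (29.5 + 29.2 + 29.5 + 29.2 + 18.4 + 19.5 + 15.1 + 29.2 + 29.5 + 29.5) / 10 = 258.60 / 10 = 25.86

θ* = 25.86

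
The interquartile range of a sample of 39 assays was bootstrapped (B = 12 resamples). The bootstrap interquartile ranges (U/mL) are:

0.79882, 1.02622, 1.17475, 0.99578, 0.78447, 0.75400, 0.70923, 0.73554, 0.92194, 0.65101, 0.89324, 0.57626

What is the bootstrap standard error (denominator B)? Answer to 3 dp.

SE* = 0.165

Bootstrap SE is the standard deviation of the 12 replicate interquartile ranges.
Mean of replicates: (0.79882 + 1.02622 + 1.17475 + 0.99578 + 0.78447 + 0.75400 + 0.70923 + 0.73554 + 0.92194 + 0.65101 + 0.89324 + 0.57626) / 12 = 10.021260 / 12 = 0.835105
Sum of squared deviations: (−0.036285)² + (+0.191115)² + (+0.339645)² + (+0.160675)² + (−0.050635)² + (−0.081105)² + (−0.125875)² + (−0.099565)² + (+0.086835)² + (−0.184095)² + (+0.058135)² + (−0.258845)² = 0.325728
Variance = 0.325728 / 12 = 0.027144
SE* = √0.027144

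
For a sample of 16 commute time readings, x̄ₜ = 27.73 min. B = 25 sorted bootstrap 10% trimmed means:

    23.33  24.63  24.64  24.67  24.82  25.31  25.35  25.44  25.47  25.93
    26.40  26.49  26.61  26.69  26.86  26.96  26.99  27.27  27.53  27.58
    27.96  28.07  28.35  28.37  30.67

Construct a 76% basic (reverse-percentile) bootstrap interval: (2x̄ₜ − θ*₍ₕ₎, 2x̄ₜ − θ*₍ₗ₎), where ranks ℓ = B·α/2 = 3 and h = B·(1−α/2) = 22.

(27.39, 30.82)

Percentile endpoints at ranks 3 and 22: θ*₍3₎ = 24.64, θ*₍22₎ = 28.07.
Basic interval reflects these around x̄ₜ:
  lower = 2 × 27.73 − 28.07 = 27.39
  upper = 2 × 27.73 − 24.64 = 30.82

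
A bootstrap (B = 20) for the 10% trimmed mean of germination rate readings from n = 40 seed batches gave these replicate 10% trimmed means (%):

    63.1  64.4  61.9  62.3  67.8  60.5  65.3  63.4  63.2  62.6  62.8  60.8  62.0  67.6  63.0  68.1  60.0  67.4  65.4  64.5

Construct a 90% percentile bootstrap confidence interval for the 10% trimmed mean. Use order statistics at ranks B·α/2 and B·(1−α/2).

(60.0, 67.8)

Sorted replicates: 60.0, 60.5, 60.8, 61.9, 62.0, 62.3, 62.6, 62.8, 63.0, 63.1, 63.2, 63.4, 64.4, 64.5, 65.3, 65.4, 67.4, 67.6, 67.8, 68.1
α = 0.10; lower rank = 20 × 0.050 = 1; upper rank = 20 × 0.950 = 19.
The 1st smallest replicate is 60.0; the 19th is 67.8.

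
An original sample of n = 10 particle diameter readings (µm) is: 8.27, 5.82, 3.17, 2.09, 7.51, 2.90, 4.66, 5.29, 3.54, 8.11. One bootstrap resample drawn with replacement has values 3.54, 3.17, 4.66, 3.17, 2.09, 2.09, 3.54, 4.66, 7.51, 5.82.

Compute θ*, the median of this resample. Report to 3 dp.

θ* = 3.540

Sorted: 2.09, 2.09, 3.17, 3.17, 3.54, 3.54, 4.66, 4.66, 5.82, 7.51
Median = average of the two middle values = 3.540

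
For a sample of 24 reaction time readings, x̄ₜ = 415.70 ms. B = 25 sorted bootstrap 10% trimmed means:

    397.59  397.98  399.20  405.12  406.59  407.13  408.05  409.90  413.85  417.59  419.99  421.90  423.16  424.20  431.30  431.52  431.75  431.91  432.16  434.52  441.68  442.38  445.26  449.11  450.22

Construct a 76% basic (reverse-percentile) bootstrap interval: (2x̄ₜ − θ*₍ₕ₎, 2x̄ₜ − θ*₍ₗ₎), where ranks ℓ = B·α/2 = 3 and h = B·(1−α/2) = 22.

Percentile endpoints at ranks 3 and 22: θ*₍3₎ = 399.20, θ*₍22₎ = 442.38.
Basic interval reflects these around x̄ₜ:
  lower = 2 × 415.70 − 442.38 = 389.02
  upper = 2 × 415.70 − 399.20 = 432.20

(389.02, 432.20)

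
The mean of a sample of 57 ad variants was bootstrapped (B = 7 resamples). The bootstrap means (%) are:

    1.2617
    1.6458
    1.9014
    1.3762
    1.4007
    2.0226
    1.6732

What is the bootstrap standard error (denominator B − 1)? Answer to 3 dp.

Bootstrap SE is the standard deviation of the 7 replicate means.
Mean of replicates: (1.2617 + 1.6458 + 1.9014 + 1.3762 + 1.4007 + 2.0226 + 1.6732) / 7 = 11.28160 / 7 = 1.61166
Sum of squared deviations: (−0.34996)² + (+0.03414)² + (+0.28974)² + (−0.23546)² + (−0.21096)² + (+0.41094)² + (+0.06154)² = 0.48019
Variance = 0.48019 / 6 = 0.08003
SE* = √0.08003

SE* = 0.283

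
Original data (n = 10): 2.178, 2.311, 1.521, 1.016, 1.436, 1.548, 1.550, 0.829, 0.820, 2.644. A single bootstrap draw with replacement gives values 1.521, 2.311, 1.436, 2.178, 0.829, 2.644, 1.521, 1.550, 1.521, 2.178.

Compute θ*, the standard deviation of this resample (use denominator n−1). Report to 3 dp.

Mean = 1.7689; sum of squared deviations = 2.6209
s² = 2.6209 / 9 = 0.2912
s = √0.2912 = 0.540

θ* = 0.540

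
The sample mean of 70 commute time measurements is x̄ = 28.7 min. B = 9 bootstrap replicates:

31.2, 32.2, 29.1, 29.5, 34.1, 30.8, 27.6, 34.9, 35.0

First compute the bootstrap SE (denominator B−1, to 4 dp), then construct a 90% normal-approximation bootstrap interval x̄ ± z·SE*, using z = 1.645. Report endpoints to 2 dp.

(24.33, 33.07)

Mean of replicates = 31.6000; sum of squared deviations = 56.5200; SE* = √(56.5200/8) = 2.6580
Margin = 1.645 × 2.6580 = 4.372
Interval: 28.7 ± 4.372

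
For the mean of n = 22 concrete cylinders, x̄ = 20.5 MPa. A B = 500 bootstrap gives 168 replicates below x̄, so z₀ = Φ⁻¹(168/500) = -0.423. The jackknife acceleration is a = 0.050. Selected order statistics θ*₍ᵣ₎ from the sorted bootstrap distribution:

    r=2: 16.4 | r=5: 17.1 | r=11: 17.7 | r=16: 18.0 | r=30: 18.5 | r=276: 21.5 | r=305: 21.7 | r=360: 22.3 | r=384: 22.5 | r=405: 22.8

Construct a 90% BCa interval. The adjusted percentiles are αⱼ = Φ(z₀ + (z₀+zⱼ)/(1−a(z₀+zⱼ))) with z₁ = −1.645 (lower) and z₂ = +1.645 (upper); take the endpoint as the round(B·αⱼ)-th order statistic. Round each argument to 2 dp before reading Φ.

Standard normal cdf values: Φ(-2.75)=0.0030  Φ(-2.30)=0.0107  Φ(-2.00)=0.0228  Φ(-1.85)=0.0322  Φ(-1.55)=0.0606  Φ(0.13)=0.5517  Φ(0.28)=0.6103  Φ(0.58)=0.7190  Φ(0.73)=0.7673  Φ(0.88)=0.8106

Lower: z₀ + z₁ = -0.423 + (-1.645) = -2.068; 1 − a(z₀+z₁) = 1 − (0.050)(-2.068) = 1.1034; argument = -0.423 + (-2.068)/1.1034 = -2.2972 → -2.30.
α₁ = Φ(-2.30) = 0.0107; rank = round(500 × 0.0107) = 5; θ*₍5₎ = 17.1.
Upper: z₀ + z₂ = 1.222; 1 − a(z₀+z₂) = 0.9389; argument = 0.8785 → 0.88; α₂ = 0.8106; rank = 405; θ*₍405₎ = 22.8.

(17.1, 22.8)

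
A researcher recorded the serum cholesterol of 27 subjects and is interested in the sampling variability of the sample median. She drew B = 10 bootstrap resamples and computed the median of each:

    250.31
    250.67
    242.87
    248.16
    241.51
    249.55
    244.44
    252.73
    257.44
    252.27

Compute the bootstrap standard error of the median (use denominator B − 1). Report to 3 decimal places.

Bootstrap SE is the standard deviation of the 10 replicate medians.
Mean of replicates: (250.31 + 250.67 + 242.87 + 248.16 + 241.51 + 249.55 + 244.44 + 252.73 + 257.44 + 252.27) / 10 = 2489.9500 / 10 = 248.9950
Sum of squared deviations: (+1.3150)² + (+1.6750)² + (−6.1250)² + (−0.8350)² + (−7.4850)² + (+0.5550)² + (−4.5550)² + (+3.7350)² + (+8.4450)² + (+3.2750)² = 215.8229
Variance = 215.8229 / 9 = 23.9803
SE* = √23.9803

SE* = 4.897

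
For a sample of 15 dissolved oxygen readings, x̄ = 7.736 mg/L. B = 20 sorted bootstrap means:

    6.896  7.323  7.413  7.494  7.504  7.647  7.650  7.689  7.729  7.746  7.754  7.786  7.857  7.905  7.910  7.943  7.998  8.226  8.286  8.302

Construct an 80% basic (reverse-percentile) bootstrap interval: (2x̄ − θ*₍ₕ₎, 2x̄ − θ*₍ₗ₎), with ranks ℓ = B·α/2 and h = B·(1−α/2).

Percentile endpoints at ranks 2 and 18: θ*₍2₎ = 7.323, θ*₍18₎ = 8.226.
Basic interval reflects these around x̄:
  lower = 2 × 7.736 − 8.226 = 7.246
  upper = 2 × 7.736 − 7.323 = 8.149

(7.246, 8.149)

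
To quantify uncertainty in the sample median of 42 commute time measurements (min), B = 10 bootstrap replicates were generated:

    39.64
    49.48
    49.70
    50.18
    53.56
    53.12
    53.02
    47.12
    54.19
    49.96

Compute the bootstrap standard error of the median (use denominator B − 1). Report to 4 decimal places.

Bootstrap SE is the standard deviation of the 10 replicate medians.
Mean of replicates: (39.64 + 49.48 + 49.70 + 50.18 + 53.56 + 53.12 + 53.02 + 47.12 + 54.19 + 49.96) / 10 = 499.97000 / 10 = 49.99700
Sum of squared deviations: (−10.35700)² + (−0.51700)² + (−0.29700)² + (+0.18300)² + (+3.56300)² + (+3.12300)² + (+3.02300)² + (−2.87700)² + (+4.19300)² + (−0.03700)² = 165.10281
Variance = 165.10281 / 9 = 18.34476
SE* = √18.34476

SE* = 4.2831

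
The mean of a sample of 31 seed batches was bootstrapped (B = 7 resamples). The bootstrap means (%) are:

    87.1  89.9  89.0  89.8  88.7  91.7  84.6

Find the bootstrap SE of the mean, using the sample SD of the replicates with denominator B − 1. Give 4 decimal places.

SE* = 2.2770

Bootstrap SE is the standard deviation of the 7 replicate means.
Mean of replicates: (87.1 + 89.9 + 89.0 + 89.8 + 88.7 + 91.7 + 84.6) / 7 = 620.80000 / 7 = 88.68571
Sum of squared deviations: (−1.58571)² + (+1.21429)² + (+0.31429)² + (+1.11429)² + (+0.01429)² + (+3.01429)² + (−4.08571)² = 31.10857
Variance = 31.10857 / 6 = 5.18476
SE* = √5.18476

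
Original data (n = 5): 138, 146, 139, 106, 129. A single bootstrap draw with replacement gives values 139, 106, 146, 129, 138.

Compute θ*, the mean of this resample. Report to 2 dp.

θ* = 131.60

Mean = (139 + 106 + 146 + 129 + 138) / 5 = 658.0 / 5 = 131.60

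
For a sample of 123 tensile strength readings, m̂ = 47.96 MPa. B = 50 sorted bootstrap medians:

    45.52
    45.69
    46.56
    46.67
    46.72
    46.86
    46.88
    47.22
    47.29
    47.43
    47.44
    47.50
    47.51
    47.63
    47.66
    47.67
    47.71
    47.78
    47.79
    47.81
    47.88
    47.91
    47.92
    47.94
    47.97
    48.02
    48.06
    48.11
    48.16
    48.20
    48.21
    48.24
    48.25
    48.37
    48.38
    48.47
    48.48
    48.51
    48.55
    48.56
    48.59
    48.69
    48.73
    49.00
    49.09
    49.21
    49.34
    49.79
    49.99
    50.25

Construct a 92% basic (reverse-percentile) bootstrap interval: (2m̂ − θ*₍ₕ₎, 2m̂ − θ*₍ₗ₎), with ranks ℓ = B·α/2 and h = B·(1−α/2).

(46.13, 50.23)

Percentile endpoints at ranks 2 and 48: θ*₍2₎ = 45.69, θ*₍48₎ = 49.79.
Basic interval reflects these around m̂:
  lower = 2 × 47.96 − 49.79 = 46.13
  upper = 2 × 47.96 − 45.69 = 50.23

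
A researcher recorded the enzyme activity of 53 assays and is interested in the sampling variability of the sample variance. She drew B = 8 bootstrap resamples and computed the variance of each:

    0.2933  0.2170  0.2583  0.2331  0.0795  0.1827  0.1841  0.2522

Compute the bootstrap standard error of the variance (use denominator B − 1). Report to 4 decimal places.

SE* = 0.0655

Bootstrap SE is the standard deviation of the 8 replicate variances.
Mean of replicates: (0.2933 + 0.2170 + 0.2583 + 0.2331 + 0.0795 + 0.1827 + 0.1841 + 0.2522) / 8 = 1.70020 / 8 = 0.21252
Sum of squared deviations: (+0.08078)² + (+0.00448)² + (+0.04577)² + (+0.02058)² + (−0.13303)² + (−0.02982)² + (−0.02842)² + (+0.03967)² = 0.03003
Variance = 0.03003 / 7 = 0.00429
SE* = √0.00429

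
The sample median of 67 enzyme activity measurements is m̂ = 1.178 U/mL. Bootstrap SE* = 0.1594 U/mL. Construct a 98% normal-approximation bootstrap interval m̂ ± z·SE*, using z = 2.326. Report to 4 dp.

(0.8072, 1.5488)

Margin = 2.326 × 0.1594 = 0.37076
Interval: 1.178 ± 0.37076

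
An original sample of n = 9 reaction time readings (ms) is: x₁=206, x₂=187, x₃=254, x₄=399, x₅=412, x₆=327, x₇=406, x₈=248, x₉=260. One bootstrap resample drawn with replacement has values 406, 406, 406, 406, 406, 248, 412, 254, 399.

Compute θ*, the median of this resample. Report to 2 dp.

θ* = 406.00

Sorted: 248, 254, 399, 406, 406, 406, 406, 406, 412
Median = middle value = 406.00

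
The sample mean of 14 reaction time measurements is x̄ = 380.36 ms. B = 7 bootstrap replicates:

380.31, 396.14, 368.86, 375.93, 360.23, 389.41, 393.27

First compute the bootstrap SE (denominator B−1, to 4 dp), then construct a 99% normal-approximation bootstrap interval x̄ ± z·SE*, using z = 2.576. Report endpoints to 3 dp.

(346.213, 414.507)

Mean of replicates = 380.5929; sum of squared deviations = 1054.2937; SE* = √(1054.2937/6) = 13.2558
Margin = 2.576 × 13.2558 = 34.1469
Interval: 380.36 ± 34.1469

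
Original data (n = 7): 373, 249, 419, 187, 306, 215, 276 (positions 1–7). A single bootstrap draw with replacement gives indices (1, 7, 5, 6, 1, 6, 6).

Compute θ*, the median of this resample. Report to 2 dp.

θ* = 276.00

Resample values: 373, 276, 306, 215, 373, 215, 215.
Sorted: 215, 215, 215, 276, 306, 373, 373
Median = middle value = 276.00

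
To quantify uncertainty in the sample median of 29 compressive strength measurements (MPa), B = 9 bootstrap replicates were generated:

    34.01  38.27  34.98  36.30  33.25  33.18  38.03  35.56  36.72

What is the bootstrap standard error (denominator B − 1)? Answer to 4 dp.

SE* = 1.9062

Bootstrap SE is the standard deviation of the 9 replicate medians.
Mean of replicates: (34.01 + 38.27 + 34.98 + 36.30 + 33.25 + 33.18 + 38.03 + 35.56 + 36.72) / 9 = 320.30000 / 9 = 35.58889
Sum of squared deviations: (−1.57889)² + (+2.68111)² + (−0.60889)² + (+0.71111)² + (−2.33889)² + (−2.40889)² + (+2.44111)² + (−0.02889)² + (+1.13111)² = 29.07009
Variance = 29.07009 / 8 = 3.63376
SE* = √3.63376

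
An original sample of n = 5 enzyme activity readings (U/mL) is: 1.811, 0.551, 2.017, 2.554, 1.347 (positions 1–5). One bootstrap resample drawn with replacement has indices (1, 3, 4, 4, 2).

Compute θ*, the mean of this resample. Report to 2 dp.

Resample values: 1.811, 2.017, 2.554, 2.554, 0.551.
Mean = (1.811 + 2.017 + 2.554 + 2.554 + 0.551) / 5 = 9.4870 / 5 = 1.90

θ* = 1.90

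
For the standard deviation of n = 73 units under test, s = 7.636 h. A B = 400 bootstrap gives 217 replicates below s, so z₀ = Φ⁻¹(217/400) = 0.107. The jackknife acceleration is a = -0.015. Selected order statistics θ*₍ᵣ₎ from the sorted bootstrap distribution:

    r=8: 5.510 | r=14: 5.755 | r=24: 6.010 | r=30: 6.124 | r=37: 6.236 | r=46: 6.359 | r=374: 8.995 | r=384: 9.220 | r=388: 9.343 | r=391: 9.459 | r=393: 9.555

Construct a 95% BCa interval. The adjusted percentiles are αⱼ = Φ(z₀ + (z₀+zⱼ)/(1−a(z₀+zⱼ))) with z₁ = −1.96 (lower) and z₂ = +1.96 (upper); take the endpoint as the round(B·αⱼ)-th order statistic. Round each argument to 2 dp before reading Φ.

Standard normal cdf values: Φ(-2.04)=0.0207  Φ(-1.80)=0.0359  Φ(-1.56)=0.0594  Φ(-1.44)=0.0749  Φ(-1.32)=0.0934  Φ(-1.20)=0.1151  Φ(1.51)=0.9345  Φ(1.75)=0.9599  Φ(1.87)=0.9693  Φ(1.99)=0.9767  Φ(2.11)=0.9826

Lower: z₀ + z₁ = 0.107 + (-1.960) = -1.853; 1 − a(z₀+z₁) = 1 − (-0.015)(-1.853) = 0.9722; argument = 0.107 + (-1.853)/0.9722 = -1.7990 → -1.80.
α₁ = Φ(-1.80) = 0.0359; rank = round(400 × 0.0359) = 14; θ*₍14₎ = 5.755.
Upper: z₀ + z₂ = 2.067; 1 − a(z₀+z₂) = 1.0310; argument = 2.1118 → 2.11; α₂ = 0.9826; rank = 393; θ*₍393₎ = 9.555.

(5.755, 9.555)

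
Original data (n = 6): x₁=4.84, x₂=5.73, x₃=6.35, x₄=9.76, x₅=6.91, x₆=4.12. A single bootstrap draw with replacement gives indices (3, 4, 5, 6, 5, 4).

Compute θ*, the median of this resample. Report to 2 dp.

θ* = 6.91

Resample values: 6.35, 9.76, 6.91, 4.12, 6.91, 9.76.
Sorted: 4.12, 6.35, 6.91, 6.91, 9.76, 9.76
Median = average of the two middle values = 6.91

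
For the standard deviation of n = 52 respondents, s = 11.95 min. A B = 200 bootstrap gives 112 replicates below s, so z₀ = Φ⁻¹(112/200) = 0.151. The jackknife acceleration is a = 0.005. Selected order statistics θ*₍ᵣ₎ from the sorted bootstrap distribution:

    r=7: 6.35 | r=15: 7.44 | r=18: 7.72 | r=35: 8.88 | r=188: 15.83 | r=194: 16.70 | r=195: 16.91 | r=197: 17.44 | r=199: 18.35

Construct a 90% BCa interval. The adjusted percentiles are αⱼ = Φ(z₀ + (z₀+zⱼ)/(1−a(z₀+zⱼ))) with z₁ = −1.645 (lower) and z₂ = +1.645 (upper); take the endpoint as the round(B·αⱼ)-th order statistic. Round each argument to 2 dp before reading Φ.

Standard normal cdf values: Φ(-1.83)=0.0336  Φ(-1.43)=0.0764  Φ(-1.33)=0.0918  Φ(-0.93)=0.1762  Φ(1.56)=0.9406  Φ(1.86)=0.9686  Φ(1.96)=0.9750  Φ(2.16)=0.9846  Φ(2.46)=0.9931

(7.72, 16.91)

Lower: z₀ + z₁ = 0.151 + (-1.645) = -1.494; 1 − a(z₀+z₁) = 1 − (0.005)(-1.494) = 1.0075; argument = 0.151 + (-1.494)/1.0075 = -1.3319 → -1.33.
α₁ = Φ(-1.33) = 0.0918; rank = round(200 × 0.0918) = 18; θ*₍18₎ = 7.72.
Upper: z₀ + z₂ = 1.796; 1 − a(z₀+z₂) = 0.9910; argument = 1.9633 → 1.96; α₂ = 0.9750; rank = 195; θ*₍195₎ = 16.91.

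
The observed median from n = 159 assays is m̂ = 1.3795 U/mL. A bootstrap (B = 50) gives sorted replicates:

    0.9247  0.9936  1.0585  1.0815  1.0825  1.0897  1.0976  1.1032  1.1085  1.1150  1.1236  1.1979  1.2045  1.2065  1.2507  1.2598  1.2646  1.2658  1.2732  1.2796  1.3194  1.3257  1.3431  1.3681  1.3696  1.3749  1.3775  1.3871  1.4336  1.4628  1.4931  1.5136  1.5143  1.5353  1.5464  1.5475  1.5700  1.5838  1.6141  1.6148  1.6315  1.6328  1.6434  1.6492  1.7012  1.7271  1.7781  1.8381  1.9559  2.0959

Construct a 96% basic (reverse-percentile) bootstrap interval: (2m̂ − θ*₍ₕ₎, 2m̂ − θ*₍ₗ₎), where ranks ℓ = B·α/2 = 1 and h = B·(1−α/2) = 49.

Percentile endpoints at ranks 1 and 49: θ*₍1₎ = 0.9247, θ*₍49₎ = 1.9559.
Basic interval reflects these around m̂:
  lower = 2 × 1.3795 − 1.9559 = 0.8031
  upper = 2 × 1.3795 − 0.9247 = 1.8343

(0.8031, 1.8343)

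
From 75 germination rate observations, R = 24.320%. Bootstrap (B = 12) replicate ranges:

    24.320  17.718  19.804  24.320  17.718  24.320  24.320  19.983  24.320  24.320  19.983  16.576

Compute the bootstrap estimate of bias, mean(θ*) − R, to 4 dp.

mean(θ*) = (24.320 + 17.718 + 19.804 + 24.320 + 17.718 + 24.320 + 24.320 + 19.983 + 24.320 + 24.320 + 19.983 + 16.576) / 12 = 21.47517
bias = 21.47517 − 24.320

bias = −2.8448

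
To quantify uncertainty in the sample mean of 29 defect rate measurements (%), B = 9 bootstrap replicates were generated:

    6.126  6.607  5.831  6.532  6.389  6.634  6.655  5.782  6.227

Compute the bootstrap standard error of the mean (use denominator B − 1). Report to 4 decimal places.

Bootstrap SE is the standard deviation of the 9 replicate means.
Mean of replicates: (6.126 + 6.607 + 5.831 + 6.532 + 6.389 + 6.634 + 6.655 + 5.782 + 6.227) / 9 = 56.78300 / 9 = 6.30922
Sum of squared deviations: (−0.18322)² + (+0.29778)² + (−0.47822)² + (+0.22278)² + (+0.07978)² + (+0.32478)² + (+0.34578)² + (−0.52722)² + (−0.08222)² = 0.91670
Variance = 0.91670 / 8 = 0.11459
SE* = √0.11459

SE* = 0.3385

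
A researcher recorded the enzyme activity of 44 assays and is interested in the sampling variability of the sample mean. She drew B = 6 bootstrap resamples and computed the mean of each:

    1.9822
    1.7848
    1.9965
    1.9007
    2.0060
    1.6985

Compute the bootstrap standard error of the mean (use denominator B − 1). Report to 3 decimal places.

SE* = 0.127

Bootstrap SE is the standard deviation of the 6 replicate means.
Mean of replicates: (1.9822 + 1.7848 + 1.9965 + 1.9007 + 2.0060 + 1.6985) / 6 = 11.36870 / 6 = 1.89478
Sum of squared deviations: (+0.08742)² + (−0.10998)² + (+0.10172)² + (+0.00592)² + (+0.11122)² + (−0.19628)² = 0.08102
Variance = 0.08102 / 5 = 0.01620
SE* = √0.01620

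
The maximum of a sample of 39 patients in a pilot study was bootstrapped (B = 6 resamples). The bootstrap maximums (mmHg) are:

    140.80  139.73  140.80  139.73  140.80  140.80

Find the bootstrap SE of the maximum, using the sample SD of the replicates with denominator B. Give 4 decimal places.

SE* = 0.5044

Bootstrap SE is the standard deviation of the 6 replicate maximums.
Mean of replicates: (140.80 + 139.73 + 140.80 + 139.73 + 140.80 + 140.80) / 6 = 842.66000 / 6 = 140.44333
Sum of squared deviations: (+0.35667)² + (−0.71333)² + (+0.35667)² + (−0.71333)² + (+0.35667)² + (+0.35667)² = 1.52653
Variance = 1.52653 / 6 = 0.25442
SE* = √0.25442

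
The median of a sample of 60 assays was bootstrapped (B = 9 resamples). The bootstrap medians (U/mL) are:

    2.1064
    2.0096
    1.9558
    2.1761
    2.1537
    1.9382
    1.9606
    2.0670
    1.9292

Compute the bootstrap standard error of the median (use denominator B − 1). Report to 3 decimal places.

SE* = 0.096

Bootstrap SE is the standard deviation of the 9 replicate medians.
Mean of replicates: (2.1064 + 2.0096 + 1.9558 + 2.1761 + 2.1537 + 1.9382 + 1.9606 + 2.0670 + 1.9292) / 9 = 18.29660 / 9 = 2.03296
Sum of squared deviations: (+0.07344)² + (−0.02336)² + (−0.07716)² + (+0.14314)² + (+0.12074)² + (−0.09476)² + (−0.07236)² + (+0.03404)² + (−0.10376)² = 0.07310
Variance = 0.07310 / 8 = 0.00914
SE* = √0.00914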